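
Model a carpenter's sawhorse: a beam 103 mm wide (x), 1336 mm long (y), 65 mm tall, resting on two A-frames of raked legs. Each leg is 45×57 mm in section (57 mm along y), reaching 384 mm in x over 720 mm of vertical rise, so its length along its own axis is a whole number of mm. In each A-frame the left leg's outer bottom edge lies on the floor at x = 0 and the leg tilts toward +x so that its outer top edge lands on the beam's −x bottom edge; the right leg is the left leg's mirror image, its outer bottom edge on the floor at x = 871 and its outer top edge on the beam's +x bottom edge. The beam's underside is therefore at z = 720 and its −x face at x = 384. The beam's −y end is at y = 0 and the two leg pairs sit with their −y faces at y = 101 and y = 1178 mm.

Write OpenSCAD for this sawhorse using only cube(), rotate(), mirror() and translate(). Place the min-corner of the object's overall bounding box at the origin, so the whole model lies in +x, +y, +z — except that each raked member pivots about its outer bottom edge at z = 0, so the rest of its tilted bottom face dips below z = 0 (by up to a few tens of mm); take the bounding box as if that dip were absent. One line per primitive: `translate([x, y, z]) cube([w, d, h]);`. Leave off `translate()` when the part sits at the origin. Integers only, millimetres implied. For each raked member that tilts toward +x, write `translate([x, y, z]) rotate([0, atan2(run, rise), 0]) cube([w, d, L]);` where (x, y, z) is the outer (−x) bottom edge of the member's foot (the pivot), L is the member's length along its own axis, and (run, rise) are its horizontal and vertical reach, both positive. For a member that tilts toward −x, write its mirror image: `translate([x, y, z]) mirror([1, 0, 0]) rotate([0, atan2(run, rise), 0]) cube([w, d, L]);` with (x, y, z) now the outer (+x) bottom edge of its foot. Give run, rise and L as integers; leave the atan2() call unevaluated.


translate([384, 0, 720]) cube([103, 1336, 65]);
translate([0, 101, 0]) rotate([0, atan2(384, 720), 0]) cube([45, 57, 816]);
translate([871, 101, 0]) mirror([1, 0, 0]) rotate([0, atan2(384, 720), 0]) cube([45, 57, 816]);
translate([0, 1178, 0]) rotate([0, atan2(384, 720), 0]) cube([45, 57, 816]);
translate([871, 1178, 0]) mirror([1, 0, 0]) rotate([0, atan2(384, 720), 0]) cube([45, 57, 816]);


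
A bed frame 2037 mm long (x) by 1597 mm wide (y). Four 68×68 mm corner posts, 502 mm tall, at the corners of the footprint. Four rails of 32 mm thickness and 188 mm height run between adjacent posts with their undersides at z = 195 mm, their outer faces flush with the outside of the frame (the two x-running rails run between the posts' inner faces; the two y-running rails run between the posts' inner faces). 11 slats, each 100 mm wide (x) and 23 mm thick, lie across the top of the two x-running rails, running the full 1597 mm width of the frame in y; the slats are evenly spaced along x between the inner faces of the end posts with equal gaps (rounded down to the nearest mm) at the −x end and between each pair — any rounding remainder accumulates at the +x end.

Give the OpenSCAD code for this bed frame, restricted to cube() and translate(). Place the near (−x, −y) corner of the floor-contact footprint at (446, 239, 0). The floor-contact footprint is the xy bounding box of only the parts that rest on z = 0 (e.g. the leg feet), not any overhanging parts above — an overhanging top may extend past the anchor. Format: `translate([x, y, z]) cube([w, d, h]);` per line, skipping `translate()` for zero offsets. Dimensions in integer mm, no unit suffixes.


// slat z = rail_z + rail_h = 195 + 188 = 383
// slat gap = ⌊(1901 − 11·100) / 12⌋ = 66
translate([446, 239, 0]) cube([68, 68, 502]);
translate([446, 1768, 0]) cube([68, 68, 502]);
translate([2415, 239, 0]) cube([68, 68, 502]);
translate([2415, 1768, 0]) cube([68, 68, 502]);
translate([514, 239, 195]) cube([1901, 32, 188]);
translate([514, 1804, 195]) cube([1901, 32, 188]);
translate([446, 307, 195]) cube([32, 1461, 188]);
translate([2451, 307, 195]) cube([32, 1461, 188]);
translate([580, 239, 383]) cube([100, 1597, 23]);
translate([746, 239, 383]) cube([100, 1597, 23]);
translate([912, 239, 383]) cube([100, 1597, 23]);
translate([1078, 239, 383]) cube([100, 1597, 23]);
translate([1244, 239, 383]) cube([100, 1597, 23]);
translate([1410, 239, 383]) cube([100, 1597, 23]);
translate([1576, 239, 383]) cube([100, 1597, 23]);
translate([1742, 239, 383]) cube([100, 1597, 23]);
translate([1908, 239, 383]) cube([100, 1597, 23]);
translate([2074, 239, 383]) cube([100, 1597, 23]);
translate([2240, 239, 383]) cube([100, 1597, 23]);


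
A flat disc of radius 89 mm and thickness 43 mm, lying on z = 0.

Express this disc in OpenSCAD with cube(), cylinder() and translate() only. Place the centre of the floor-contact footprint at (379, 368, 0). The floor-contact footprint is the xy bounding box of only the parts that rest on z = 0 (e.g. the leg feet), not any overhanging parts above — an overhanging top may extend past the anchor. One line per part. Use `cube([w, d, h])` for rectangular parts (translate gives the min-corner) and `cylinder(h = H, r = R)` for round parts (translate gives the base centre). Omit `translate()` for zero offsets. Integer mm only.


translate([379, 368, 0]) cylinder(h = 43, r = 89);


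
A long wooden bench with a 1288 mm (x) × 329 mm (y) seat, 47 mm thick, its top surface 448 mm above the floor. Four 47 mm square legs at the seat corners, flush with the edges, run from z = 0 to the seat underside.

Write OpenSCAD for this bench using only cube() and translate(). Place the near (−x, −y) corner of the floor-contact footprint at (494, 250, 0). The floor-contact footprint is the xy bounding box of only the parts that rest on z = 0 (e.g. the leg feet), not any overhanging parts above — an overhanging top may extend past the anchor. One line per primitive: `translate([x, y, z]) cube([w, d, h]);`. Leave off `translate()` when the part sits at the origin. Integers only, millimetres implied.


translate([494, 250, 401]) cube([1288, 329, 47]);
translate([494, 250, 0]) cube([47, 47, 401]);
translate([494, 532, 0]) cube([47, 47, 401]);
translate([1735, 250, 0]) cube([47, 47, 401]);
translate([1735, 532, 0]) cube([47, 47, 401]);


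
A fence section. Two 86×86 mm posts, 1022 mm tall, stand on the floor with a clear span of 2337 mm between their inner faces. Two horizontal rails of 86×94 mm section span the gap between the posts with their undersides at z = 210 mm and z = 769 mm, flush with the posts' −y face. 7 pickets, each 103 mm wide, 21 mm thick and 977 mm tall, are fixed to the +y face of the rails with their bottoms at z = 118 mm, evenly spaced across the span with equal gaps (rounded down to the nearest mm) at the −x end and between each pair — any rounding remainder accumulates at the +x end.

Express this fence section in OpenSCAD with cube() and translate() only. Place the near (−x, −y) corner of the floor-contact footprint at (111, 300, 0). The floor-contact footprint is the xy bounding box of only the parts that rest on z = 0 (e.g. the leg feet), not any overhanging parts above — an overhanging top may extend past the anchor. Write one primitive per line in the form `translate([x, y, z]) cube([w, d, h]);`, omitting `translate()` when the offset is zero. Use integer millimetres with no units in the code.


translate([111, 300, 0]) cube([86, 86, 1022]);
translate([2534, 300, 0]) cube([86, 86, 1022]);
translate([197, 300, 210]) cube([2337, 86, 94]);
translate([197, 300, 769]) cube([2337, 86, 94]);
translate([399, 386, 118]) cube([103, 21, 977]);
translate([704, 386, 118]) cube([103, 21, 977]);
translate([1009, 386, 118]) cube([103, 21, 977]);
translate([1314, 386, 118]) cube([103, 21, 977]);
translate([1619, 386, 118]) cube([103, 21, 977]);
translate([1924, 386, 118]) cube([103, 21, 977]);
translate([2229, 386, 118]) cube([103, 21, 977]);


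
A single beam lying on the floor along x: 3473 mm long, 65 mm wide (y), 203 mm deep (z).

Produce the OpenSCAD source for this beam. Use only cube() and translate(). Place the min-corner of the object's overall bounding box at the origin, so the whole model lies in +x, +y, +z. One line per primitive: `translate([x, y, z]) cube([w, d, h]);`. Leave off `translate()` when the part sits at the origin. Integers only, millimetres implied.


cube([3473, 65, 203]);


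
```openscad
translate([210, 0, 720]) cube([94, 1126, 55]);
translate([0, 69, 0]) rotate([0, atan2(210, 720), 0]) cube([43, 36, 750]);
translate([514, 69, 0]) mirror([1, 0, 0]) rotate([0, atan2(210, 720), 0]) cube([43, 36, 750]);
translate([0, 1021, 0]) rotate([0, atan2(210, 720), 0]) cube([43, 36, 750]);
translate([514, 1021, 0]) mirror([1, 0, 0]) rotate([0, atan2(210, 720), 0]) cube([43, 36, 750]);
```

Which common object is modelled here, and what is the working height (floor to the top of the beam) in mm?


A sawhorse. The overall height is 775 mm.

A beam across two mirrored pairs of raked legs — a sawhorse. The beam's underside is at z = 720 (matching the legs' vertical rise in atan2(210, 720)) and the beam is 55 mm tall, so its top is at 720 + 55 = 775 mm. The raked legs top out at the beam's underside, so that is the highest point.


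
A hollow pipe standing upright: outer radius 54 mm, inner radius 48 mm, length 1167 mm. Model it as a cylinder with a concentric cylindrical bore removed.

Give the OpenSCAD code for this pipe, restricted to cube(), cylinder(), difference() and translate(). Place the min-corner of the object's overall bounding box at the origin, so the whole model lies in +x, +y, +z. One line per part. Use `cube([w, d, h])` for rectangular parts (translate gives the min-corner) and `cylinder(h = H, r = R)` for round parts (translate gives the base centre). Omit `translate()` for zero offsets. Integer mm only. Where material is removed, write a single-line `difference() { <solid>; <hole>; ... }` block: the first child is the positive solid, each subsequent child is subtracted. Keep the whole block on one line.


difference() { translate([54, 54, 0]) cylinder(h = 1167, r = 54); translate([54, 54, 0]) cylinder(h = 1167, r = 48); }


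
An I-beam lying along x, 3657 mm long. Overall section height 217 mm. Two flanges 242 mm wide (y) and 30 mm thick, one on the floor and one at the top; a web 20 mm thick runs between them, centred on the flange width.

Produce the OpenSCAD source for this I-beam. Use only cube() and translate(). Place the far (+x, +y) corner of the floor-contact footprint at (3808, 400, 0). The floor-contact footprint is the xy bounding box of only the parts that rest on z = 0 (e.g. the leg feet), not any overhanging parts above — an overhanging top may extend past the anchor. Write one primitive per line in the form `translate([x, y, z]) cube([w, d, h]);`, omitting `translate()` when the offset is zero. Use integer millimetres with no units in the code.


translate([151, 158, 0]) cube([3657, 242, 30]);
translate([151, 269, 30]) cube([3657, 20, 157]);
translate([151, 158, 187]) cube([3657, 242, 30]);


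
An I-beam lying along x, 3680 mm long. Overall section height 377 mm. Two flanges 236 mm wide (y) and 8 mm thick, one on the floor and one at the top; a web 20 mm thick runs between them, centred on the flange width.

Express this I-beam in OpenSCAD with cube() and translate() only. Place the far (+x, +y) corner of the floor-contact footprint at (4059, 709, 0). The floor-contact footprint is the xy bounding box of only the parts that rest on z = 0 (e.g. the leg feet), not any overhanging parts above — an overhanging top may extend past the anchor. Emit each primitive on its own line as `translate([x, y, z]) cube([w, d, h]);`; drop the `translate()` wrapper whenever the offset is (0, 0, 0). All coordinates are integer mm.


translate([379, 473, 0]) cube([3680, 236, 8]);
translate([379, 581, 8]) cube([3680, 20, 361]);
translate([379, 473, 369]) cube([3680, 236, 8]);


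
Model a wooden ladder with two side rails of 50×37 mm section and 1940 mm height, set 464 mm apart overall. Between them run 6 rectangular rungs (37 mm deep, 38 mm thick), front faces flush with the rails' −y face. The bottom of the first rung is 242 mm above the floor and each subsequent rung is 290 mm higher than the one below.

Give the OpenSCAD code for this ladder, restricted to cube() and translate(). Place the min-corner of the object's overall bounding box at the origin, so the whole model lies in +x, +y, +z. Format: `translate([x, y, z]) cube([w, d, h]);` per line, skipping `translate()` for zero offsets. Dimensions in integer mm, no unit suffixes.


cube([50, 37, 1940]);
translate([414, 0, 0]) cube([50, 37, 1940]);
translate([50, 0, 242]) cube([364, 37, 38]);
translate([50, 0, 532]) cube([364, 37, 38]);
translate([50, 0, 822]) cube([364, 37, 38]);
translate([50, 0, 1112]) cube([364, 37, 38]);
translate([50, 0, 1402]) cube([364, 37, 38]);
translate([50, 0, 1692]) cube([364, 37, 38]);


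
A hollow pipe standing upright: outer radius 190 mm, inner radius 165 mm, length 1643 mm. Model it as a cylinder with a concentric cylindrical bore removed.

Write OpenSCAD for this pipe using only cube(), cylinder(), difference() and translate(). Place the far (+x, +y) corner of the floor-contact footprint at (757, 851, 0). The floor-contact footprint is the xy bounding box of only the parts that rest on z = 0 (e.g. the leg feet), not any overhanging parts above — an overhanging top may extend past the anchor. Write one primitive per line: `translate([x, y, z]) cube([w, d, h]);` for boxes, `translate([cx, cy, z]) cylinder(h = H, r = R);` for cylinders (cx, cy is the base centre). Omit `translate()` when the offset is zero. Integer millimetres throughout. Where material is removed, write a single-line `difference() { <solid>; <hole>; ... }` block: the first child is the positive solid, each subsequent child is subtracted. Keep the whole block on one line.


difference() { translate([567, 661, 0]) cylinder(h = 1643, r = 190); translate([567, 661, 0]) cylinder(h = 1643, r = 165); }


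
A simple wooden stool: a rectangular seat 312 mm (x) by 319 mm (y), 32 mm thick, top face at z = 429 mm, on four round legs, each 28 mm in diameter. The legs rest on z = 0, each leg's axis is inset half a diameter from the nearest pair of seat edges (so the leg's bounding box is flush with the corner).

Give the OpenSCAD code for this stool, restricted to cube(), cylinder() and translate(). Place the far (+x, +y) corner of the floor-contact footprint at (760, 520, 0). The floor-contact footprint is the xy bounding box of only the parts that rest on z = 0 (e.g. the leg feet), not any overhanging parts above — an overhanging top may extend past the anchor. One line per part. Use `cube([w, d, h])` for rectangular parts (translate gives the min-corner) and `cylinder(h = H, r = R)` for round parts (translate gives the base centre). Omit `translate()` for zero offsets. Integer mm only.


translate([448, 201, 397]) cube([312, 319, 32]);
translate([462, 215, 0]) cylinder(h = 397, r = 14);
translate([746, 215, 0]) cylinder(h = 397, r = 14);
translate([462, 506, 0]) cylinder(h = 397, r = 14);
translate([746, 506, 0]) cylinder(h = 397, r = 14);


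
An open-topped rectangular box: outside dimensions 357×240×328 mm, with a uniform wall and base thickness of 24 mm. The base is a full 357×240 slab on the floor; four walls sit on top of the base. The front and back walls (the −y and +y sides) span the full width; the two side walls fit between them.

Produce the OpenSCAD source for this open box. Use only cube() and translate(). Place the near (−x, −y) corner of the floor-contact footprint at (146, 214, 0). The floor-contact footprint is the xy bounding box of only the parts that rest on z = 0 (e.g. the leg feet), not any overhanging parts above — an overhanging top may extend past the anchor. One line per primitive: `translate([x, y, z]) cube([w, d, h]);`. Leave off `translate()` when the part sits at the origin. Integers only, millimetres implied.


translate([146, 214, 0]) cube([357, 240, 24]);
translate([146, 214, 24]) cube([357, 24, 304]);
translate([146, 430, 24]) cube([357, 24, 304]);
translate([146, 238, 24]) cube([24, 192, 304]);
translate([479, 238, 24]) cube([24, 192, 304]);


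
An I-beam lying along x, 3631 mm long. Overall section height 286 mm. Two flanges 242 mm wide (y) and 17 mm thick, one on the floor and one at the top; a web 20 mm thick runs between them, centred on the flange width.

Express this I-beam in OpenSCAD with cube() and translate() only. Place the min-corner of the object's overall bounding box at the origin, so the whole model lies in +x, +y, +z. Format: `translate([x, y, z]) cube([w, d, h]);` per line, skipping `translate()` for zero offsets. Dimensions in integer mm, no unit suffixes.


cube([3631, 242, 17]);
translate([0, 111, 17]) cube([3631, 20, 252]);
translate([0, 0, 269]) cube([3631, 242, 17]);


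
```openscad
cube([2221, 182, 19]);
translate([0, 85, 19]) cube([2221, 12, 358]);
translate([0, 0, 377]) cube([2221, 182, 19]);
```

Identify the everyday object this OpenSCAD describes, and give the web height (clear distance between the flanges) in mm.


An I-beam. The web height is 358 mm.

Two wide flanges with a thin centred web — an I-beam. Overall 396 mm minus two 19 mm flanges gives a web of 396 − 2·19 = 358 mm.


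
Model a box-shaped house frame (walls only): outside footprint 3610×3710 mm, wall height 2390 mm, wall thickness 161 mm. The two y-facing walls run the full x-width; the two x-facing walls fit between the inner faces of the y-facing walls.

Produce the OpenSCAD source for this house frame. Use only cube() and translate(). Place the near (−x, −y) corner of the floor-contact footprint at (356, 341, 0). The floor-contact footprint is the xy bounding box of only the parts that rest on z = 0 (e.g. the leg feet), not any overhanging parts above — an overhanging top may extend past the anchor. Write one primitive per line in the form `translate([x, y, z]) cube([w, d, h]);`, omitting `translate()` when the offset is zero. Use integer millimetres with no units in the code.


translate([356, 341, 0]) cube([3610, 161, 2390]);
translate([356, 3890, 0]) cube([3610, 161, 2390]);
translate([356, 502, 0]) cube([161, 3388, 2390]);
translate([3805, 502, 0]) cube([161, 3388, 2390]);


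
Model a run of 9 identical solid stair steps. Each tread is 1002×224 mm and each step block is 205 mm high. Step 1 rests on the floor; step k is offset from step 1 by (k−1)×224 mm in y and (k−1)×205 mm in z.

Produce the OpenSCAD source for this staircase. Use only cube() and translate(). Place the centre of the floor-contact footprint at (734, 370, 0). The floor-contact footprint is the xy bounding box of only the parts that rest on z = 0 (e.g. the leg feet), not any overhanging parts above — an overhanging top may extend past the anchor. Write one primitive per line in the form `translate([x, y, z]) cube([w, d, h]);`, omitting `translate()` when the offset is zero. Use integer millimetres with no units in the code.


translate([233, 258, 0]) cube([1002, 224, 205]);
translate([233, 482, 205]) cube([1002, 224, 205]);
translate([233, 706, 410]) cube([1002, 224, 205]);
translate([233, 930, 615]) cube([1002, 224, 205]);
translate([233, 1154, 820]) cube([1002, 224, 205]);
translate([233, 1378, 1025]) cube([1002, 224, 205]);
translate([233, 1602, 1230]) cube([1002, 224, 205]);
translate([233, 1826, 1435]) cube([1002, 224, 205]);
translate([233, 2050, 1640]) cube([1002, 224, 205]);


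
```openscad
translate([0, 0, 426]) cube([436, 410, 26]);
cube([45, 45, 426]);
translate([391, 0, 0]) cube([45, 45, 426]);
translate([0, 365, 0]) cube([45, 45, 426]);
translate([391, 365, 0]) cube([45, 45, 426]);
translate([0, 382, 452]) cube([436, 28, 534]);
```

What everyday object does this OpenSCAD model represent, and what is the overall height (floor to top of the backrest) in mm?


A chair. The overall height is 986 mm.

A slab on four corner posts with a tall panel at the back — a chair. The seat slab sits at z = 426 with thickness 26, and the 534 mm backrest starts at the seat top, so the overall height is 426 + 26 + 534 = 986 mm.


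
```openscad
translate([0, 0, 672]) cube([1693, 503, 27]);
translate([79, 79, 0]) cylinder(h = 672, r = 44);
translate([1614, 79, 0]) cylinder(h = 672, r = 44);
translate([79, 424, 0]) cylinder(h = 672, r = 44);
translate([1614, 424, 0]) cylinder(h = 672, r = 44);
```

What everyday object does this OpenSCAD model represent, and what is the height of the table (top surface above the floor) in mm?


A table. The table height is 699 mm.

A 1693×503×27 slab sits at z = 672 on four Ø88 mm round legs — a table. The top surface is at 672 + 27 = 699 mm.


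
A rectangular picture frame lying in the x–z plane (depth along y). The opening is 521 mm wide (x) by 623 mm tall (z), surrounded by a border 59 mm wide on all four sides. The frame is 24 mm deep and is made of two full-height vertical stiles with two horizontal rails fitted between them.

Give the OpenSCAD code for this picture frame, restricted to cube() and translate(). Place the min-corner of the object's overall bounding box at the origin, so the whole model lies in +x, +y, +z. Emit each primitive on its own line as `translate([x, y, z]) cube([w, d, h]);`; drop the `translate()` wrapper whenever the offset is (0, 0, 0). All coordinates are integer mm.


cube([59, 24, 741]);
translate([580, 0, 0]) cube([59, 24, 741]);
translate([59, 0, 0]) cube([521, 24, 59]);
translate([59, 0, 682]) cube([521, 24, 59]);


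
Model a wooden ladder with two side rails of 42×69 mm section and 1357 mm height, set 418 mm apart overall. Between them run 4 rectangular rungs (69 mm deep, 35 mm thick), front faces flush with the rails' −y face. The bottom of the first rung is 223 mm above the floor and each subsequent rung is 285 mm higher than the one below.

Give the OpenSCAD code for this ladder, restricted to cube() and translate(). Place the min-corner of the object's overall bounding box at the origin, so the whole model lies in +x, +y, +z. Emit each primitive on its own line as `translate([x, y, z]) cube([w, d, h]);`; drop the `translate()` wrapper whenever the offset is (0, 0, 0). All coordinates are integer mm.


// rung span = 418 - 2*42 = 334
// rung[k] z = 223 + k*285
cube([42, 69, 1357]);
translate([376, 0, 0]) cube([42, 69, 1357]);
translate([42, 0, 223]) cube([334, 69, 35]);
translate([42, 0, 508]) cube([334, 69, 35]);
translate([42, 0, 793]) cube([334, 69, 35]);
translate([42, 0, 1078]) cube([334, 69, 35]);


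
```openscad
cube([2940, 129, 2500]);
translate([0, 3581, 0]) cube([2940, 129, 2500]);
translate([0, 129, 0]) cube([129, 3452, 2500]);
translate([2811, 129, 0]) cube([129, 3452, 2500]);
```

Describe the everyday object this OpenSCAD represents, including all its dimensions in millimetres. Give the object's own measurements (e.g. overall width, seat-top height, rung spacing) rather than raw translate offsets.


The wall frame of a small rectangular building: four walls, each 2500 mm tall and 129 mm thick, enclosing a footprint 2940 mm (x) by 3710 mm (y) outside-to-outside, with no floor or roof. The front and back walls (the −y and +y sides) span the full width; the two side walls fit between them.


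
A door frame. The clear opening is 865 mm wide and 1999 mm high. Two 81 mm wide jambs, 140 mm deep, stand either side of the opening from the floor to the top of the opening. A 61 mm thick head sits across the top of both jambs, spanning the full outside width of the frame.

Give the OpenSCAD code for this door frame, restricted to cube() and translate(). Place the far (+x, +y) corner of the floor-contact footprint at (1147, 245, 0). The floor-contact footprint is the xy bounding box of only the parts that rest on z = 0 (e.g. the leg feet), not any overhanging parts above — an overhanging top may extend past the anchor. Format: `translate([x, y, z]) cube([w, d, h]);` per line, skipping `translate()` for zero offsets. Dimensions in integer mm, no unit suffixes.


translate([120, 105, 0]) cube([81, 140, 1999]);
translate([1066, 105, 0]) cube([81, 140, 1999]);
translate([120, 105, 1999]) cube([1027, 140, 61]);


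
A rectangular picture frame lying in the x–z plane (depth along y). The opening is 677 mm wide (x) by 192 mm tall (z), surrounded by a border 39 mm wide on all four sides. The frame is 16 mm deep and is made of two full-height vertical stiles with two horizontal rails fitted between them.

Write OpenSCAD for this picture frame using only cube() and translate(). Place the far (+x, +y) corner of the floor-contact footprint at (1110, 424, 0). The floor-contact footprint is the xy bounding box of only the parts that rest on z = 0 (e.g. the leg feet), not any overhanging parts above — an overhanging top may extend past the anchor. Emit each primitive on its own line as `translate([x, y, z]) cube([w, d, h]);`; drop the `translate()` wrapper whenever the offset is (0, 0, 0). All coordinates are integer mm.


translate([355, 408, 0]) cube([39, 16, 270]);
translate([1071, 408, 0]) cube([39, 16, 270]);
translate([394, 408, 0]) cube([677, 16, 39]);
translate([394, 408, 231]) cube([677, 16, 39]);


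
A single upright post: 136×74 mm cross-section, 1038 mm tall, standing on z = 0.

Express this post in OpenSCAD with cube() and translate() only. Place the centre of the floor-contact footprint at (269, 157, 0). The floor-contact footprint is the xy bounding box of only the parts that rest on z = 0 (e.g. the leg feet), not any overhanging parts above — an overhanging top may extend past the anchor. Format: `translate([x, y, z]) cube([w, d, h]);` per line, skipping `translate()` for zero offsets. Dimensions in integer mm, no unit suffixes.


translate([201, 120, 0]) cube([136, 74, 1038]);


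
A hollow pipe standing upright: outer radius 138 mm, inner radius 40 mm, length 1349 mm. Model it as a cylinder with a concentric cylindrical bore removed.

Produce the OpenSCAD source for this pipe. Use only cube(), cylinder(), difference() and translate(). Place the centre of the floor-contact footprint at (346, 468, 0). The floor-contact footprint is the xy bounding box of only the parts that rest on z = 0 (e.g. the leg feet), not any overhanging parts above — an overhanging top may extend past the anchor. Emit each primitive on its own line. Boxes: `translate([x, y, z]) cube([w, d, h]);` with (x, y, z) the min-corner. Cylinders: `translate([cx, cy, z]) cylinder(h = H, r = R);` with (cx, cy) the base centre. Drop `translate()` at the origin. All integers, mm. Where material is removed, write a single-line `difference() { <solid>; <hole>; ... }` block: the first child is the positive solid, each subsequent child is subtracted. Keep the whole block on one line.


difference() { translate([346, 468, 0]) cylinder(h = 1349, r = 138); translate([346, 468, 0]) cylinder(h = 1349, r = 40); }


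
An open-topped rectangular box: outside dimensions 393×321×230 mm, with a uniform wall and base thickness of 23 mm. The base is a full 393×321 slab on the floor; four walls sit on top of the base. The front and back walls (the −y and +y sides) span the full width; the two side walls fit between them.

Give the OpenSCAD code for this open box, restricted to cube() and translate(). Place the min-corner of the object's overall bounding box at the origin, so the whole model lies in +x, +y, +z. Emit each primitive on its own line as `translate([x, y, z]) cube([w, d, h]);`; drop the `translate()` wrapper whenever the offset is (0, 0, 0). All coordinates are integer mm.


cube([393, 321, 23]);
translate([0, 0, 23]) cube([393, 23, 207]);
translate([0, 298, 23]) cube([393, 23, 207]);
translate([0, 23, 23]) cube([23, 275, 207]);
translate([370, 23, 23]) cube([23, 275, 207]);


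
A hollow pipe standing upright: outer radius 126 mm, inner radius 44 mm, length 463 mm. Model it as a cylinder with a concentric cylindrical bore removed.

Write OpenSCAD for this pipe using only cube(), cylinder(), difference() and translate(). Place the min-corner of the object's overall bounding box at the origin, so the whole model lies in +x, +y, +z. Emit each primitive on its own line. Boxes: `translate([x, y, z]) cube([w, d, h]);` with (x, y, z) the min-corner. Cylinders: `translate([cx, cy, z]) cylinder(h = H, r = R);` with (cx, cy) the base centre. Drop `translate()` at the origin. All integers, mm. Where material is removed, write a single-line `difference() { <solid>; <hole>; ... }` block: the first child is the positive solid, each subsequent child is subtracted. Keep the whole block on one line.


difference() { translate([126, 126, 0]) cylinder(h = 463, r = 126); translate([126, 126, 0]) cylinder(h = 463, r = 44); }


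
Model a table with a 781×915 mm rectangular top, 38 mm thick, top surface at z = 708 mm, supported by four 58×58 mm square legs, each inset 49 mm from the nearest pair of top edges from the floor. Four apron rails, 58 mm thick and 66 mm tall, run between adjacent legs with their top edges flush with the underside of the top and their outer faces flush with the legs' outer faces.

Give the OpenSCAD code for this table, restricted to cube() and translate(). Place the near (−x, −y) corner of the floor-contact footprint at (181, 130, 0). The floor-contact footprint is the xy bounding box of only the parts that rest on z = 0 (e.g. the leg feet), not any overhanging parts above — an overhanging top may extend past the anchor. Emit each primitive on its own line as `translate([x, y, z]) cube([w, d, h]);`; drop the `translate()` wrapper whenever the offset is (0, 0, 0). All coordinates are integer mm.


// leg_h = 708 - 38 = 670
// apron z = 670 - 66 = 604
translate([132, 81, 670]) cube([781, 915, 38]);
translate([181, 130, 0]) cube([58, 58, 670]);
translate([806, 130, 0]) cube([58, 58, 670]);
translate([181, 889, 0]) cube([58, 58, 670]);
translate([806, 889, 0]) cube([58, 58, 670]);
translate([239, 130, 604]) cube([567, 58, 66]);
translate([239, 889, 604]) cube([567, 58, 66]);
translate([181, 188, 604]) cube([58, 701, 66]);
translate([806, 188, 604]) cube([58, 701, 66]);


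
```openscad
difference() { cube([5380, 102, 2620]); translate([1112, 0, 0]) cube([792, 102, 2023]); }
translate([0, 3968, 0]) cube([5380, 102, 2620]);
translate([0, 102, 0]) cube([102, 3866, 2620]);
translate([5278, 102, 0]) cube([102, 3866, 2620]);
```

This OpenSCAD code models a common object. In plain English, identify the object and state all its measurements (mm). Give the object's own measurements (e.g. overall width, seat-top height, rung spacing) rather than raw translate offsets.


A single room: four walls, each 2620 mm tall and 102 mm thick, enclosing an outside footprint 5380×4070 mm (x × y), no floor or roof. The front and back walls (−y and +y sides) run the full x-width; the side walls fit between their inner faces. A door opening 792 mm wide and 2023 mm tall is cut through the front wall from the floor up, its −x edge 1112 mm from the wall's −x end.


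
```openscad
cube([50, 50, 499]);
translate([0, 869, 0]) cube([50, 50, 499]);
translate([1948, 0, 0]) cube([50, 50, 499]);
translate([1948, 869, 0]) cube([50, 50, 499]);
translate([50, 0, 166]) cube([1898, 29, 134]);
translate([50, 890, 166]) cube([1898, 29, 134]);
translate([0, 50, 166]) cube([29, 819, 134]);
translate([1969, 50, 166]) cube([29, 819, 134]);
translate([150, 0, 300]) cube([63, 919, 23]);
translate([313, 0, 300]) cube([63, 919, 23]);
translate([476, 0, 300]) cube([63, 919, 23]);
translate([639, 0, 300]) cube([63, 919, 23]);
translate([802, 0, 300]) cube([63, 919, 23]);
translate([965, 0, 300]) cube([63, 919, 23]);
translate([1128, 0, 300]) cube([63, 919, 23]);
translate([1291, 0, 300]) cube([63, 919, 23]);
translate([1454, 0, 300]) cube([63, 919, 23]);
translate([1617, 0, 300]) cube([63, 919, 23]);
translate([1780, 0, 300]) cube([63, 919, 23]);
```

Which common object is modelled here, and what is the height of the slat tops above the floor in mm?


A bed frame. The slat-top height is 323 mm.

Four posts, four rails, and a row of slats — a bed frame. Slats sit on the rails at z = 166 + 134 = 300; with slat thickness 23, the top is 323 mm.


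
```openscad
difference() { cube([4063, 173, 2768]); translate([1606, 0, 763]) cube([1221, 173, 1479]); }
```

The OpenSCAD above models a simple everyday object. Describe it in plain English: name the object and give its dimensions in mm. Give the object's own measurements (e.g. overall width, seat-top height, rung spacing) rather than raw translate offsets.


A wall 4063 mm long (x), 173 mm thick (y), 2768 mm tall, with a rectangular window opening cut through it. The opening is 1221 mm wide and 1479 mm tall; its sill is at z = 763 mm and its near (−x) edge is 1606 mm from the wall's −x end. The opening passes through the full wall thickness.


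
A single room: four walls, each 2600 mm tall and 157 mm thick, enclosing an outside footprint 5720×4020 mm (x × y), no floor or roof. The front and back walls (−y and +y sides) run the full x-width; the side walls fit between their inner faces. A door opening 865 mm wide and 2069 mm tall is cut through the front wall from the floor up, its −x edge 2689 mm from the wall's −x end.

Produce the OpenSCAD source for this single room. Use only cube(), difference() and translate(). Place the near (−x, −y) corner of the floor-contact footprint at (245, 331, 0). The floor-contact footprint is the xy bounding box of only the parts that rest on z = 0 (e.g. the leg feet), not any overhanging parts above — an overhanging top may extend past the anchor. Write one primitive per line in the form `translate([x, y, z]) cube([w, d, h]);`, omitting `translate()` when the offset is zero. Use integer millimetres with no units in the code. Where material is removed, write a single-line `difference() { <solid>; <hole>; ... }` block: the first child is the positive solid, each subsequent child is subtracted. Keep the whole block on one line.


difference() { translate([245, 331, 0]) cube([5720, 157, 2600]); translate([2934, 331, 0]) cube([865, 157, 2069]); }
translate([245, 4194, 0]) cube([5720, 157, 2600]);
translate([245, 488, 0]) cube([157, 3706, 2600]);
translate([5808, 488, 0]) cube([157, 3706, 2600]);


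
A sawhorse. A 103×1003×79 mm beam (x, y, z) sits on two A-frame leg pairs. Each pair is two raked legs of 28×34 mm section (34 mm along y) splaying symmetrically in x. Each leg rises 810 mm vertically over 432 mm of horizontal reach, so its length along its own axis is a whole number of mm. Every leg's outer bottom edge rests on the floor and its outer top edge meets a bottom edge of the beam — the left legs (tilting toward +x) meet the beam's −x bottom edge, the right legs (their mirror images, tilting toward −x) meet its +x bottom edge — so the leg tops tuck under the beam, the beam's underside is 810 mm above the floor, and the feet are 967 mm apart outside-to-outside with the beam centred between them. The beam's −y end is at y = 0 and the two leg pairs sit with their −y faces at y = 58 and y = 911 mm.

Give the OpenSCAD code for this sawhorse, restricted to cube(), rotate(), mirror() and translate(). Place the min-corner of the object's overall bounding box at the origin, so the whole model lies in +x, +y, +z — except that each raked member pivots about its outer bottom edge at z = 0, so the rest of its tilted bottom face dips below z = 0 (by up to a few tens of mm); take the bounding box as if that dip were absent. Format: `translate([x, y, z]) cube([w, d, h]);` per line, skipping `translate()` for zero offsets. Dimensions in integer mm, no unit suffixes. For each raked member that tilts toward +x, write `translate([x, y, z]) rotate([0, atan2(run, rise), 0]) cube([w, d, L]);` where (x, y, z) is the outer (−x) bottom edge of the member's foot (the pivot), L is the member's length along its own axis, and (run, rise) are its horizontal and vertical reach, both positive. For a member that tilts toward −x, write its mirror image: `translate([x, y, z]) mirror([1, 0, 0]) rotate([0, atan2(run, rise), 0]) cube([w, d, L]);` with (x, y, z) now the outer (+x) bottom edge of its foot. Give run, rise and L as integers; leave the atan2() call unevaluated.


translate([432, 0, 810]) cube([103, 1003, 79]);
translate([0, 58, 0]) rotate([0, atan2(432, 810), 0]) cube([28, 34, 918]);
translate([967, 58, 0]) mirror([1, 0, 0]) rotate([0, atan2(432, 810), 0]) cube([28, 34, 918]);
translate([0, 911, 0]) rotate([0, atan2(432, 810), 0]) cube([28, 34, 918]);
translate([967, 911, 0]) mirror([1, 0, 0]) rotate([0, atan2(432, 810), 0]) cube([28, 34, 918]);


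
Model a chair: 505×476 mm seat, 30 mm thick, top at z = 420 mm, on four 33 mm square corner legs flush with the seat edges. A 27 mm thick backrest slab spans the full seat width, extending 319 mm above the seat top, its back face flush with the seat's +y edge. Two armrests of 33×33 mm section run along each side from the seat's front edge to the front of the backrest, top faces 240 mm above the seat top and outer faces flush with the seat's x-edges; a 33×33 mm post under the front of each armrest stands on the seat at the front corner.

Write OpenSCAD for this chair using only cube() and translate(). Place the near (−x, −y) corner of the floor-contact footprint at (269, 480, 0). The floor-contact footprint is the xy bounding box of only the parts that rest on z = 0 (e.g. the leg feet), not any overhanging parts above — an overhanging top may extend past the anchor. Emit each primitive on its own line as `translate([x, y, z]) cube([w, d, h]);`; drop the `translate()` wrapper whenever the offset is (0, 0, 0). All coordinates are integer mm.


// leg_h = 420 - 30 = 390
// arm post h = 240 - 33 = 207
translate([269, 480, 390]) cube([505, 476, 30]);
translate([269, 480, 0]) cube([33, 33, 390]);
translate([741, 480, 0]) cube([33, 33, 390]);
translate([269, 923, 0]) cube([33, 33, 390]);
translate([741, 923, 0]) cube([33, 33, 390]);
translate([269, 929, 420]) cube([505, 27, 319]);
translate([269, 480, 627]) cube([33, 449, 33]);
translate([741, 480, 627]) cube([33, 449, 33]);
translate([269, 480, 420]) cube([33, 33, 207]);
translate([741, 480, 420]) cube([33, 33, 207]);


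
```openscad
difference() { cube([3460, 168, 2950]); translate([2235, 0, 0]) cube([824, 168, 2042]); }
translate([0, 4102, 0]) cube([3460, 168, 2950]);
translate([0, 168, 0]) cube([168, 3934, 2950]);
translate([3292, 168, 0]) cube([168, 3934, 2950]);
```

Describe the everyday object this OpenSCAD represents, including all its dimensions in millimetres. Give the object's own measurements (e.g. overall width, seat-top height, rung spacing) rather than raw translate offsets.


A single room: four walls, each 2950 mm tall and 168 mm thick, enclosing an outside footprint 3460×4270 mm (x × y), no floor or roof. The front and back walls (−y and +y sides) run the full x-width; the side walls fit between their inner faces. A door opening 824 mm wide and 2042 mm tall is cut through the front wall from the floor up, its −x edge 2235 mm from the wall's −x end.


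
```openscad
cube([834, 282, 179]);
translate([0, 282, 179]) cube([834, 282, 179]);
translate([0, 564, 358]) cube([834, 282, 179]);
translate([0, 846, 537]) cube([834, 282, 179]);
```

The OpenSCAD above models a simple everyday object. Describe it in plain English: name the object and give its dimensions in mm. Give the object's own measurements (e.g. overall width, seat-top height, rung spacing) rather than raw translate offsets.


A straight staircase of 4 solid steps. Each step is 834 mm wide (x), 282 mm deep (y, the going) and 179 mm tall (the rise). The first step rests on the floor; each subsequent step sits one going further in +y and one rise higher in +z, directly behind and above the previous step with no overlap.


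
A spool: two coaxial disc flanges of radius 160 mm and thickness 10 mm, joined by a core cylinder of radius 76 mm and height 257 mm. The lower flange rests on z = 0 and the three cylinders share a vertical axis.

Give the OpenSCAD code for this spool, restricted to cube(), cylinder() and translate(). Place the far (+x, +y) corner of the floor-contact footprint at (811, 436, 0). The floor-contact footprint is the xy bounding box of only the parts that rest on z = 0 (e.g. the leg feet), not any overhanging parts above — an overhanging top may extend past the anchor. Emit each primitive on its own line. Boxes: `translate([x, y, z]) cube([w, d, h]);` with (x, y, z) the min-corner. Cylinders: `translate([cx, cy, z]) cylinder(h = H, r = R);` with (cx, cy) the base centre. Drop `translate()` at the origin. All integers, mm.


translate([651, 276, 0]) cylinder(h = 10, r = 160);
translate([651, 276, 10]) cylinder(h = 257, r = 76);
translate([651, 276, 267]) cylinder(h = 10, r = 160);
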